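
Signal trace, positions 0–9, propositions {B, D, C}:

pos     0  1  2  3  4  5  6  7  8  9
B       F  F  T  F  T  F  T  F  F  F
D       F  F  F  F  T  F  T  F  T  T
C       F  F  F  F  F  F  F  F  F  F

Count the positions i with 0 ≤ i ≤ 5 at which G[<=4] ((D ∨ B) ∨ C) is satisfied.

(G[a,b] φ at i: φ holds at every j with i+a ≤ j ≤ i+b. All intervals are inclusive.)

0

Evaluate at each i in [0,5]:
  i=0: ✗ (fails at j=0)
  i=1: ✗ (fails at j=1)
  i=2: ✗ (fails at j=3)
  i=3: ✗ (fails at j=3)
  i=4: ✗ (fails at j=5)
  i=5: ✗ (fails at j=5)
Positions where it holds: {} → 0.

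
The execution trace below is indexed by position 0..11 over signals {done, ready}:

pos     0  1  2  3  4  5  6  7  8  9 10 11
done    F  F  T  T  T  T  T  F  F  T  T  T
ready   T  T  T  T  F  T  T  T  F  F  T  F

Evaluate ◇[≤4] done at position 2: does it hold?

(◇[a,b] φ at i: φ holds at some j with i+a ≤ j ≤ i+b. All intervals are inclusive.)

True

Check done at each j in [2,6]:
  j=2: true
  j=3: true
  j=4: true
  j=5: true
  j=6: true
Found at j=2 → formula holds.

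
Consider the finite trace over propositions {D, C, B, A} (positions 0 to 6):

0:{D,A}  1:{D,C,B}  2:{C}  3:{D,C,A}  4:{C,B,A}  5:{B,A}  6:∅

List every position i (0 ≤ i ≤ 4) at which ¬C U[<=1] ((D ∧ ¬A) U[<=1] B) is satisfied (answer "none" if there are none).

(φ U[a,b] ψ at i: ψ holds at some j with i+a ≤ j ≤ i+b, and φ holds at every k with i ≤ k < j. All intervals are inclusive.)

0, 1, 4

Evaluate at each i in [0,4]:
  i=0: ✓ (rhs at j=1; lhs holds on [0,0])
  i=1: ✓ (rhs at j=1)
  i=2: ✗ (no rhs in [2,3])
  i=3: ✗ (lhs fails at k=3 before rhs at j=4)
  i=4: ✓ (rhs at j=4)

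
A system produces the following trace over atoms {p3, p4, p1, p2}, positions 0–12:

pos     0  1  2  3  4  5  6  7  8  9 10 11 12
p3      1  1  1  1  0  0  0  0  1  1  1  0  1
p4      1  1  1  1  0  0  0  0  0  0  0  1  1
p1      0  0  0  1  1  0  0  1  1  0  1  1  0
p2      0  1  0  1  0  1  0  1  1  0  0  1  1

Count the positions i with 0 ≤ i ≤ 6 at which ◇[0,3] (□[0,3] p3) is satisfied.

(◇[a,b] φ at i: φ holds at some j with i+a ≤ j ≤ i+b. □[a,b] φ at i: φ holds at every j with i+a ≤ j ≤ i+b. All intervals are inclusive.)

1

Evaluate at each i in [0,6]:
  i=0: ✓ (witness j=0)
  i=1: ✗ (none in [1,4])
  i=2: ✗ (none in [2,5])
  i=3: ✗ (none in [3,6])
  i=4: ✗ (none in [4,7])
  i=5: ✗ (none in [5,8])
  i=6: ✗ (none in [6,9])
Positions where it holds: {0} → 1.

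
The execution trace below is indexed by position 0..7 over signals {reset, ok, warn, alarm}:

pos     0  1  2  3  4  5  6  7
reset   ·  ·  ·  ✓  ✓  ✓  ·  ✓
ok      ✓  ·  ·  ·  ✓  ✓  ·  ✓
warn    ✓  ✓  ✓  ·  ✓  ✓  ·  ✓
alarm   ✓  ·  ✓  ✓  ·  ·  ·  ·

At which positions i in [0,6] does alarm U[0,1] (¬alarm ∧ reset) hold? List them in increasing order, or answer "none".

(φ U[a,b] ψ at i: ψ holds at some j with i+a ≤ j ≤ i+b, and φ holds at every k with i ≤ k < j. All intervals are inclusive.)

Evaluate at each i in [0,6]:
  i=0: ✗ (no rhs in [0,1])
  i=1: ✗ (no rhs in [1,2])
  i=2: ✗ (no rhs in [2,3])
  i=3: ✓ (rhs at j=4; lhs holds on [3,3])
  i=4: ✓ (rhs at j=4)
  i=5: ✓ (rhs at j=5)
  i=6: ✗ (lhs fails at k=6 before rhs at j=7)

3, 4, 5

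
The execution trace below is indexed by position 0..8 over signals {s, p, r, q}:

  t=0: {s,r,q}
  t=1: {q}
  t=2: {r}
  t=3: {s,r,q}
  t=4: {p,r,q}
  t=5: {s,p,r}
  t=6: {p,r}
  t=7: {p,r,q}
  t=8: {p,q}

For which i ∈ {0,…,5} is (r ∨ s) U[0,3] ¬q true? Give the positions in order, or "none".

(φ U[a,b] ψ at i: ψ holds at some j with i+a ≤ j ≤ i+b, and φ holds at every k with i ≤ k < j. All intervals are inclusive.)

2, 3, 4, 5

Evaluate at each i in [0,5]:
  i=0: ✗ (lhs fails at k=1 before rhs at j=2)
  i=1: ✗ (lhs fails at k=1 before rhs at j=2)
  i=2: ✓ (rhs at j=2)
  i=3: ✓ (rhs at j=5; lhs holds on [3,4])
  i=4: ✓ (rhs at j=5; lhs holds on [4,4])
  i=5: ✓ (rhs at j=5)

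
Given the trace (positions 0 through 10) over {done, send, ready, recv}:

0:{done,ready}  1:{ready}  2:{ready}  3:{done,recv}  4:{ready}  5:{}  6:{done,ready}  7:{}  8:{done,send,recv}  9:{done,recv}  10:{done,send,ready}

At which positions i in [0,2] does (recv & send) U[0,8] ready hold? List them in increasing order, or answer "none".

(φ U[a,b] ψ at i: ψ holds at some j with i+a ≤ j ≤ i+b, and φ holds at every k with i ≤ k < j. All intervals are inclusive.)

Evaluate at each i in [0,2]:
  i=0: ✓ (rhs at j=0)
  i=1: ✓ (rhs at j=1)
  i=2: ✓ (rhs at j=2)

0, 1, 2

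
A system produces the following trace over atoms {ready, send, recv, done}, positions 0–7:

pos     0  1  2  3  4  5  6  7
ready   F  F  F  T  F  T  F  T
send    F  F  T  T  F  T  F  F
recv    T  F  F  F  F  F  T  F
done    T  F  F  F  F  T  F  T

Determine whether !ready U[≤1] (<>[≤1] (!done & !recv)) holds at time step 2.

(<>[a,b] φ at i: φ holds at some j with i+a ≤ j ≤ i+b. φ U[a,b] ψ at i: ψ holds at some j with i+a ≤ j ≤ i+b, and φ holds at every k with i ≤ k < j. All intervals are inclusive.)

Yes

Need some j in [2,3] with <>[≤1] (!done & !recv), and !ready at every k in [2,j-1].
  j=2: <>[≤1] (!done & !recv) holds; no prefix to check → satisfied.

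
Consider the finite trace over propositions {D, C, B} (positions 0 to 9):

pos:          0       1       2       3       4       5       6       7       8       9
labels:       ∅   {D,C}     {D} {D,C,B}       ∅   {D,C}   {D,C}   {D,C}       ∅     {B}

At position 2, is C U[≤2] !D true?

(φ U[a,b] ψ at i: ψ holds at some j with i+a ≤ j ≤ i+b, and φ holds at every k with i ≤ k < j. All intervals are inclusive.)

Need some j in [2,4] with !D, and C at every k in [2,j-1].
  j=2: !D false.
  j=3: !D false.
  j=4: !D holds, but C fails at k=2 → not this j.
No j in the window works → until fails.

False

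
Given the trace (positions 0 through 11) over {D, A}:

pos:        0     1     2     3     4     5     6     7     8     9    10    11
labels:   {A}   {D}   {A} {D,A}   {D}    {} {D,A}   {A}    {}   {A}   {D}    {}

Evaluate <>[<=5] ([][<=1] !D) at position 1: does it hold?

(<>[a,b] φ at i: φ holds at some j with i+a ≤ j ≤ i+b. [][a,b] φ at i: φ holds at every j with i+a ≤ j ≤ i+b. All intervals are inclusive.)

Check [][<=1] !D at each j in [1,6]:
  j=1: fails at 1
  j=2: fails at 3
  j=3: fails at 3
  j=4: fails at 4
  j=5: fails at 6
  j=6: fails at 6
No position in the window satisfies it → formula fails.

False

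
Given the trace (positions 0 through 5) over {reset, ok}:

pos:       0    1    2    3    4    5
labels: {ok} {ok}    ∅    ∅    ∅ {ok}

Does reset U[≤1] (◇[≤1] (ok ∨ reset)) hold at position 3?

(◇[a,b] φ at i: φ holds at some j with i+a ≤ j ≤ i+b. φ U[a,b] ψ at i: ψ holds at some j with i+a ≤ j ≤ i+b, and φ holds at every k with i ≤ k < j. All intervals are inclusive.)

False

Need some j in [3,4] with ◇[≤1] (ok ∨ reset), and reset at every k in [3,j-1].
  j=3: ◇[≤1] (ok ∨ reset) — fails (none in [3,4]).
  j=4: ◇[≤1] (ok ∨ reset) holds, but reset fails at k=3 → not this j.
No j in the window works → until fails.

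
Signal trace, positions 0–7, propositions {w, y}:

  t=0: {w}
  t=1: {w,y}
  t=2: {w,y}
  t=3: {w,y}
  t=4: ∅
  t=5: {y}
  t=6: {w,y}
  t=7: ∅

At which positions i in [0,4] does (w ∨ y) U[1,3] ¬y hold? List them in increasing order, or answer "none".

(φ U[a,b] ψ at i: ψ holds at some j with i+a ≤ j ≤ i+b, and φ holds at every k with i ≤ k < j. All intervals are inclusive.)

Evaluate at each i in [0,4]:
  i=0: ✗ (no rhs in [1,3])
  i=1: ✓ (rhs at j=4; lhs holds on [1,3])
  i=2: ✓ (rhs at j=4; lhs holds on [2,3])
  i=3: ✓ (rhs at j=4; lhs holds on [3,3])
  i=4: ✗ (lhs fails at k=4 before rhs at j=7)

1, 2, 3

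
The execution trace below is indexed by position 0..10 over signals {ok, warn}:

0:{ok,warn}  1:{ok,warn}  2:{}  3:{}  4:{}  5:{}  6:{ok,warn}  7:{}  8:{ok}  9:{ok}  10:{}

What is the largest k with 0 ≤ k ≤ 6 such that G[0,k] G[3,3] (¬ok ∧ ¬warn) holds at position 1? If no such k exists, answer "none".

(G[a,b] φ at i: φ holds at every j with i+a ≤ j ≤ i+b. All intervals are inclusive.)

G[3,3] (¬ok ∧ ¬warn) must hold from j=1 onward; find where it first fails.
  j=1: holds
  j=2: holds
  j=3: fails
Holds on [1,2], so largest k = 1.

1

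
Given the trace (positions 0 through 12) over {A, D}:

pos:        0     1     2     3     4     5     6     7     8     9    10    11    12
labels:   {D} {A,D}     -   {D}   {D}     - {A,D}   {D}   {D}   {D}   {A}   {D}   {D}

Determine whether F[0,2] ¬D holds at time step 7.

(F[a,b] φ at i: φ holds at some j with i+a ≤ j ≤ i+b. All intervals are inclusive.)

Check ¬D at each j in [7,9]:
  j=7: false
  j=8: false
  j=9: false
No position in the window satisfies it → formula fails.

False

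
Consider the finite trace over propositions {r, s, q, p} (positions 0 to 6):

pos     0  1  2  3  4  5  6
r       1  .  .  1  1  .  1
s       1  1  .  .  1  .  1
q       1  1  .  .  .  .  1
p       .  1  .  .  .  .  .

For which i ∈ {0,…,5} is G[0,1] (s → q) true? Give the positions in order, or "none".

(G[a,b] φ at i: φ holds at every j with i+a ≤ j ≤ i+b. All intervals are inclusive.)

Evaluate at each i in [0,5]:
  i=0: ✓ (all of [0,1])
  i=1: ✓ (all of [1,2])
  i=2: ✓ (all of [2,3])
  i=3: ✗ (fails at j=4)
  i=4: ✗ (fails at j=4)
  i=5: ✓ (all of [5,6])

0, 1, 2, 5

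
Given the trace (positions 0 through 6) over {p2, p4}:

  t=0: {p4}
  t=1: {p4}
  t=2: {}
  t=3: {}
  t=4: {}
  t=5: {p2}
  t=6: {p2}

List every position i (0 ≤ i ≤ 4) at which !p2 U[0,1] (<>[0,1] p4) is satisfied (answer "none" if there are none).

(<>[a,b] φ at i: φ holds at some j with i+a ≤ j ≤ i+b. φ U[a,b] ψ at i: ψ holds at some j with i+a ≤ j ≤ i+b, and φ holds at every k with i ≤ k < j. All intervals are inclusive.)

Evaluate at each i in [0,4]:
  i=0: ✓ (rhs at j=0)
  i=1: ✓ (rhs at j=1)
  i=2: ✗ (no rhs in [2,3])
  i=3: ✗ (no rhs in [3,4])
  i=4: ✗ (no rhs in [4,5])

0, 1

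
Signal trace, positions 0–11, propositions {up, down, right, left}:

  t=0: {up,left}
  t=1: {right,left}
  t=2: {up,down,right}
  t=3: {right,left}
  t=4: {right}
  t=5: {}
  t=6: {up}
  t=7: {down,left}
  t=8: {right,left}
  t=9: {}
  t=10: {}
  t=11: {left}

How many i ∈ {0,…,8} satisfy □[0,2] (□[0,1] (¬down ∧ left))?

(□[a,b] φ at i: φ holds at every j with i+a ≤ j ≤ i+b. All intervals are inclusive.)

Evaluate at each i in [0,8]:
  i=0: ✗ (fails at j=1)
  i=1: ✗ (fails at j=1)
  i=2: ✗ (fails at j=2)
  i=3: ✗ (fails at j=3)
  i=4: ✗ (fails at j=4)
  i=5: ✗ (fails at j=5)
  i=6: ✗ (fails at j=6)
  i=7: ✗ (fails at j=7)
  i=8: ✗ (fails at j=8)
Positions where it holds: {} → 0.

0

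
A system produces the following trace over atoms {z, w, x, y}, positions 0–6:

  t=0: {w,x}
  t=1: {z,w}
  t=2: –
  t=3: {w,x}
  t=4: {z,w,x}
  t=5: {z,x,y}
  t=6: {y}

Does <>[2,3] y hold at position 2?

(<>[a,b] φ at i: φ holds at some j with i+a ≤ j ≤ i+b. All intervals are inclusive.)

True

Check y at each j in [4,5]:
  j=4: false
  j=5: true
Found at j=5 → formula holds.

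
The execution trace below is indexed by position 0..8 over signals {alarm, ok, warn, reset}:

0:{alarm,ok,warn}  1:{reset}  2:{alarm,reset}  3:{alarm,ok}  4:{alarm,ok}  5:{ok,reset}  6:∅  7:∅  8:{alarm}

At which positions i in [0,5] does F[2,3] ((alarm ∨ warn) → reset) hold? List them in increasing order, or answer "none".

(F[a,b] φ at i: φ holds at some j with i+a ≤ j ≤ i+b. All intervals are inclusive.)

0, 2, 3, 4, 5

Evaluate at each i in [0,5]:
  i=0: ✓ (witness j=2)
  i=1: ✗ (none in [3,4])
  i=2: ✓ (witness j=5)
  i=3: ✓ (witness j=5)
  i=4: ✓ (witness j=6)
  i=5: ✓ (witness j=7)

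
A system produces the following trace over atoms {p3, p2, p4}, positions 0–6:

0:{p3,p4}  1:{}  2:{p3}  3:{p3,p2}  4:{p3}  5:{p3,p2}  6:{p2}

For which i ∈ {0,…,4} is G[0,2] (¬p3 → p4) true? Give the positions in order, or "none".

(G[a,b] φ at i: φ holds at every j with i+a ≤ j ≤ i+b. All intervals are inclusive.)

Evaluate at each i in [0,4]:
  i=0: ✗ (fails at j=1)
  i=1: ✗ (fails at j=1)
  i=2: ✓ (all of [2,4])
  i=3: ✓ (all of [3,5])
  i=4: ✗ (fails at j=6)

2, 3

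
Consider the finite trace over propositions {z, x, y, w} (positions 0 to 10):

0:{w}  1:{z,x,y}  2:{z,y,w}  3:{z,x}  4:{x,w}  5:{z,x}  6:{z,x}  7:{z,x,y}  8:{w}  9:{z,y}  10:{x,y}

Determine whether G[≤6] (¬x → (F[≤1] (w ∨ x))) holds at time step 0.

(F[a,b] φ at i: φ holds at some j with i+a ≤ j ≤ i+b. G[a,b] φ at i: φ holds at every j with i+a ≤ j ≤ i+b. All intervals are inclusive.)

True

Check (¬x → (F[≤1] (w ∨ x))) at every j in [0,6]:
  j=0: antecedent true; consequent holds (witness at 0) → ✓
  j=1: antecedent false → ✓
  j=2: antecedent true; consequent holds (witness at 2) → ✓
  j=3: antecedent false → ✓
  j=4: antecedent false → ✓
  j=5: antecedent false → ✓
  j=6: antecedent false → ✓
All positions satisfy it → formula holds.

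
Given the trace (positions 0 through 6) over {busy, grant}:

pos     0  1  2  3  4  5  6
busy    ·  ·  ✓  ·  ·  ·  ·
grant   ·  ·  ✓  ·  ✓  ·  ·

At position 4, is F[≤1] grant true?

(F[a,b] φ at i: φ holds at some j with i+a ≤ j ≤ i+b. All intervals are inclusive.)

Yes

Check grant at each j in [4,5]:
  j=4: true
  j=5: false
Found at j=4 → formula holds.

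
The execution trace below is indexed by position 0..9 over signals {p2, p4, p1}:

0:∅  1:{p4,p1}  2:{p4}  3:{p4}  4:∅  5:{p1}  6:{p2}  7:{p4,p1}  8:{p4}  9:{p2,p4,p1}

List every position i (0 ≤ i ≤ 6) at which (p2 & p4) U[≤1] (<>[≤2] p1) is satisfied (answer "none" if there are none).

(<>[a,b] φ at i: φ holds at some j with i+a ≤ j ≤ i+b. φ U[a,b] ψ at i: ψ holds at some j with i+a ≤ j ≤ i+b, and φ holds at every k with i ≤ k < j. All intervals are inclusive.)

0, 1, 3, 4, 5, 6

Evaluate at each i in [0,6]:
  i=0: ✓ (rhs at j=0)
  i=1: ✓ (rhs at j=1)
  i=2: ✗ (lhs fails at k=2 before rhs at j=3)
  i=3: ✓ (rhs at j=3)
  i=4: ✓ (rhs at j=4)
  i=5: ✓ (rhs at j=5)
  i=6: ✓ (rhs at j=6)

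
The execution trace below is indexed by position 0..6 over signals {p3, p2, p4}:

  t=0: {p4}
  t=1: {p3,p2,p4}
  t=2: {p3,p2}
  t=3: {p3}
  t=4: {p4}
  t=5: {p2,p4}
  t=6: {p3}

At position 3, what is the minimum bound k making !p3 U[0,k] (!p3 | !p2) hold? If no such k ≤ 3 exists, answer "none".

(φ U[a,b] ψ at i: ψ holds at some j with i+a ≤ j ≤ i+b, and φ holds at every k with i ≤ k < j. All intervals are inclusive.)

0

Need earliest j ≥ 3 with (!p3 | !p2), and !p3 at every k in [3,j-1].
  j=3: rhs holds (empty prefix). k = 0.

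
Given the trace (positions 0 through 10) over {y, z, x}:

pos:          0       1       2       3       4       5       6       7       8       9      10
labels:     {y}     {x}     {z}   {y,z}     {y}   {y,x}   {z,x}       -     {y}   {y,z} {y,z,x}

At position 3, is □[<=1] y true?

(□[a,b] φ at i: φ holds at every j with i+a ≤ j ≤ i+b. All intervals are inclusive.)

Check y at every j in [3,4]:
  j=3: true
  j=4: true
All positions satisfy it → formula holds.

Yes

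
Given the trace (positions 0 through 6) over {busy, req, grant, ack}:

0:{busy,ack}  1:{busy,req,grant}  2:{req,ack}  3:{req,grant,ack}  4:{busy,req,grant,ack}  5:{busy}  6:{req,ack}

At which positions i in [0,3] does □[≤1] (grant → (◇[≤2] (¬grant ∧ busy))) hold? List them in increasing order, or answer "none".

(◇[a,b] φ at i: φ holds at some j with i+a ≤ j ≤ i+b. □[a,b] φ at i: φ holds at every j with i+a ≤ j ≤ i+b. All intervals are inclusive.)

Evaluate at each i in [0,3]:
  i=0: ✗ (fails at j=1)
  i=1: ✗ (fails at j=1)
  i=2: ✓ (all of [2,3])
  i=3: ✓ (all of [3,4])

2, 3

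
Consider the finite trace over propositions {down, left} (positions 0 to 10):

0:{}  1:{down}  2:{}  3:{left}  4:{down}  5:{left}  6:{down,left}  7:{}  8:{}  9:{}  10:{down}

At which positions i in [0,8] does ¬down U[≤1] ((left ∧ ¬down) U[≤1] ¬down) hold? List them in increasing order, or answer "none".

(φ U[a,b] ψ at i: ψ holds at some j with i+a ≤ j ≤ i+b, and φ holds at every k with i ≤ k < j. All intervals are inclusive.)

0, 2, 3, 5, 7, 8

Evaluate at each i in [0,8]:
  i=0: ✓ (rhs at j=0)
  i=1: ✗ (lhs fails at k=1 before rhs at j=2)
  i=2: ✓ (rhs at j=2)
  i=3: ✓ (rhs at j=3)
  i=4: ✗ (lhs fails at k=4 before rhs at j=5)
  i=5: ✓ (rhs at j=5)
  i=6: ✗ (lhs fails at k=6 before rhs at j=7)
  i=7: ✓ (rhs at j=7)
  i=8: ✓ (rhs at j=8)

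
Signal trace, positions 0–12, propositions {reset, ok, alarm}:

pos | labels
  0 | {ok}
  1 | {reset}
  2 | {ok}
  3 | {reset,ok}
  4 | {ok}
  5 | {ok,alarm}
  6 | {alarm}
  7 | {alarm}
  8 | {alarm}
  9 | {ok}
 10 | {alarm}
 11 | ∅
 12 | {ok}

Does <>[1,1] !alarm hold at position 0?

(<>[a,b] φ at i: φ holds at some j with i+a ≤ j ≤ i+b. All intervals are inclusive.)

Yes

Check !alarm at each j in [1,1]:
  j=1: true
Found at j=1 → formula holds.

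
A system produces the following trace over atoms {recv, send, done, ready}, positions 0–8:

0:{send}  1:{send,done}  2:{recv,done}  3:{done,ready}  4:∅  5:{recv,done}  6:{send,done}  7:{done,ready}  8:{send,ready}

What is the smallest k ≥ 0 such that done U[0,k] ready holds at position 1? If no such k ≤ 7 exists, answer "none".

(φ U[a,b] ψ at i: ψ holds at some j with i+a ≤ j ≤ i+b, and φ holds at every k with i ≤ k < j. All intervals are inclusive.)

Need earliest j ≥ 1 with ready, and done at every k in [1,j-1].
  j=1: rhs fails.
  j=2: rhs fails.
  j=3: rhs holds; lhs holds on [1,2]. k = 2.

2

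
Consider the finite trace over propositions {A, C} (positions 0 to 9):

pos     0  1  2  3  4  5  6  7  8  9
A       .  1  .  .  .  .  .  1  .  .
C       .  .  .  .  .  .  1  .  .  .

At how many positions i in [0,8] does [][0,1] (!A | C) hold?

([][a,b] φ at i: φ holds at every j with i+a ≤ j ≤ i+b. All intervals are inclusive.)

Evaluate at each i in [0,8]:
  i=0: ✗ (fails at j=1)
  i=1: ✗ (fails at j=1)
  i=2: ✓ (all of [2,3])
  i=3: ✓ (all of [3,4])
  i=4: ✓ (all of [4,5])
  i=5: ✓ (all of [5,6])
  i=6: ✗ (fails at j=7)
  i=7: ✗ (fails at j=7)
  i=8: ✓ (all of [8,9])
Positions where it holds: {2, 3, 4, 5, 8} → 5.

5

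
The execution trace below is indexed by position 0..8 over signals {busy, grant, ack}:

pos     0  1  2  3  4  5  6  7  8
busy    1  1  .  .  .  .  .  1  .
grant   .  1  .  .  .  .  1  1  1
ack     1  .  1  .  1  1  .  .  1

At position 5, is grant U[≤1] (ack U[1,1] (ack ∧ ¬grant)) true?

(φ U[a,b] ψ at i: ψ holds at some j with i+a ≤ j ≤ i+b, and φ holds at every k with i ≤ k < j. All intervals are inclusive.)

Need some j in [5,6] with (ack U[1,1] (ack ∧ ¬grant)), and grant at every k in [5,j-1].
  j=5: (ack U[1,1] (ack ∧ ¬grant)) — fails.
  j=6: (ack U[1,1] (ack ∧ ¬grant)) — fails.
No j in the window works → until fails.

False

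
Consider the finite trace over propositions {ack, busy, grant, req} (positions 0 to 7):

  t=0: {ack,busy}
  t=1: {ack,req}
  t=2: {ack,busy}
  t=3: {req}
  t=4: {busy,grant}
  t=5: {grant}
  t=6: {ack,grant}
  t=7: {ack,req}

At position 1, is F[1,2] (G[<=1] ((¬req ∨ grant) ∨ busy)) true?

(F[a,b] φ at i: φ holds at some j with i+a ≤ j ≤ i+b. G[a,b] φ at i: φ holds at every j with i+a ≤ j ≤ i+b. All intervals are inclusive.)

Check G[<=1] ((¬req ∨ grant) ∨ busy) at each j in [2,3]:
  j=2: fails at 3
  j=3: fails at 3
No position in the window satisfies it → formula fails.

Does not hold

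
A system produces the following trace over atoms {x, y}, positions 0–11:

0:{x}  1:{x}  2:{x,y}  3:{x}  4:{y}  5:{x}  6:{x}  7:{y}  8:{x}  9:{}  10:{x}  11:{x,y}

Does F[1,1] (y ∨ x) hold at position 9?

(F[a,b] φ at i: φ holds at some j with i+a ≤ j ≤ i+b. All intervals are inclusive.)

True

Check (y ∨ x) at each j in [10,10]:
  j=10: true
Found at j=10 → formula holds.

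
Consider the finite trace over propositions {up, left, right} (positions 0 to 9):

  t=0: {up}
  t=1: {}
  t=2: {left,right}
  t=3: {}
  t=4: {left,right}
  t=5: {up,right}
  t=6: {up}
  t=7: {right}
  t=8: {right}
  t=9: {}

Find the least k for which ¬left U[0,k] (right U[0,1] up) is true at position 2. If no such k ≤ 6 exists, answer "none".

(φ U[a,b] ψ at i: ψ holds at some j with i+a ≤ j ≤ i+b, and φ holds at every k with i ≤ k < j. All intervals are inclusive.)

none

Need earliest j ≥ 2 with (right U[0,1] up), and ¬left at every k in [2,j-1].
  j=2: rhs fails.
  j=3: rhs fails.
  j=4: rhs holds but lhs fails at k=2.
  j=5: rhs holds but lhs fails at k=2.
  j=6: rhs holds but lhs fails at k=2.
  j=7: rhs fails.
  j=8: rhs fails.
No witness within the range → none.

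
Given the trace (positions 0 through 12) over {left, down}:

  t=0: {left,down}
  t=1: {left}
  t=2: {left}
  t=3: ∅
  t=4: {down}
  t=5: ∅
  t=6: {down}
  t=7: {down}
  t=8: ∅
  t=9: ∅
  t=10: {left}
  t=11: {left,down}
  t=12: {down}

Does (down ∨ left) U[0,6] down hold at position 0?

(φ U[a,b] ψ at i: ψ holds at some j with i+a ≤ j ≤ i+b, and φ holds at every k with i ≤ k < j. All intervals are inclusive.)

Holds

Need some j in [0,6] with down, and (down ∨ left) at every k in [0,j-1].
  j=0: down holds; no prefix to check → satisfied.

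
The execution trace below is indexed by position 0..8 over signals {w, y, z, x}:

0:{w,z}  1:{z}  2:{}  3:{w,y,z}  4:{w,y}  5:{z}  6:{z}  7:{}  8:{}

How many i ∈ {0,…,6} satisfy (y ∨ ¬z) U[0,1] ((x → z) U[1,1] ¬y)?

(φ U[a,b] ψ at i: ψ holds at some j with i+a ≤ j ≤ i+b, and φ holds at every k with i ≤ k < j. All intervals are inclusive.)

Evaluate at each i in [0,6]:
  i=0: ✓ (rhs at j=0)
  i=1: ✓ (rhs at j=1)
  i=2: ✗ (no rhs in [2,3])
  i=3: ✓ (rhs at j=4; lhs holds on [3,3])
  i=4: ✓ (rhs at j=4)
  i=5: ✓ (rhs at j=5)
  i=6: ✓ (rhs at j=6)
Positions where it holds: {0, 1, 3, 4, 5, 6} → 6.

6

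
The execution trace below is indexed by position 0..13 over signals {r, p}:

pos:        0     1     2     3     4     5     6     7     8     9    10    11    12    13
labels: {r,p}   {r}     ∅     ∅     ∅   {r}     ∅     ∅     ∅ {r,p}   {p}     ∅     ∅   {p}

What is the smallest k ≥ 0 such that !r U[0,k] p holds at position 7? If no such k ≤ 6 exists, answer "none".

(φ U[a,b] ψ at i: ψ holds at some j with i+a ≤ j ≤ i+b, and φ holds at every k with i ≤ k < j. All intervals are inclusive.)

Need earliest j ≥ 7 with p, and !r at every k in [7,j-1].
  j=7: rhs fails.
  j=8: rhs fails.
  j=9: rhs holds; lhs holds on [7,8]. k = 2.

2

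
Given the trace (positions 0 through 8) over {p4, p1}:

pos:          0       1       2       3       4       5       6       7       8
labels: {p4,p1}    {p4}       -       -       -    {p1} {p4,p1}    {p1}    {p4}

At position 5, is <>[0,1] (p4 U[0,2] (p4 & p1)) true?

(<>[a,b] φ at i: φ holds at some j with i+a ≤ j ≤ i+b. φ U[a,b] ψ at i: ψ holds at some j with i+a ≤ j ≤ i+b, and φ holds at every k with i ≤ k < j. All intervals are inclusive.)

Check (p4 U[0,2] (p4 & p1)) at each j in [5,6]:
  j=5: fails
  j=6: holds
Found at j=6 → formula holds.

Yes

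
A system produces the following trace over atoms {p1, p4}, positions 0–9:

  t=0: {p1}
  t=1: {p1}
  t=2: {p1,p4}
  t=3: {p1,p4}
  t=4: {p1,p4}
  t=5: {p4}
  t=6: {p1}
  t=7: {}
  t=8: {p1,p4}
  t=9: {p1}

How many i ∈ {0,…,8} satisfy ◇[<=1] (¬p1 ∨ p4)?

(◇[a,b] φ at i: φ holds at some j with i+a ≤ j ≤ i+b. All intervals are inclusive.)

8

Evaluate at each i in [0,8]:
  i=0: ✗ (none in [0,1])
  i=1: ✓ (witness j=2)
  i=2: ✓ (witness j=2)
  i=3: ✓ (witness j=3)
  i=4: ✓ (witness j=4)
  i=5: ✓ (witness j=5)
  i=6: ✓ (witness j=7)
  i=7: ✓ (witness j=7)
  i=8: ✓ (witness j=8)
Positions where it holds: {1, 2, 3, 4, 5, 6, 7, 8} → 8.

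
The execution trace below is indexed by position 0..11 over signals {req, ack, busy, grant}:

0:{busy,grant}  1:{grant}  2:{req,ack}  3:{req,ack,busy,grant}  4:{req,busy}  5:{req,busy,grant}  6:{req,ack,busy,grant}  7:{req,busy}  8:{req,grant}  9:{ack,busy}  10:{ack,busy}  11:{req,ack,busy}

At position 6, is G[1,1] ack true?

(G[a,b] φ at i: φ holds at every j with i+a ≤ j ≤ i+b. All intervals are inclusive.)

False

Check ack at every j in [7,7]:
  j=7: false
Fails at j=7 → formula fails.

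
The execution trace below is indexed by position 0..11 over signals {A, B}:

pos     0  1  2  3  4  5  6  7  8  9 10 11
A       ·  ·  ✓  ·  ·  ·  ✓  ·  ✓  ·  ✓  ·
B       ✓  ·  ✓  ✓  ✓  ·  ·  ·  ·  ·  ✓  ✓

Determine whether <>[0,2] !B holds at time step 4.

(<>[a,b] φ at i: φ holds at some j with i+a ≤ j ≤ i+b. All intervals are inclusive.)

True

Check !B at each j in [4,6]:
  j=4: false
  j=5: true
  j=6: true
Found at j=5 → formula holds.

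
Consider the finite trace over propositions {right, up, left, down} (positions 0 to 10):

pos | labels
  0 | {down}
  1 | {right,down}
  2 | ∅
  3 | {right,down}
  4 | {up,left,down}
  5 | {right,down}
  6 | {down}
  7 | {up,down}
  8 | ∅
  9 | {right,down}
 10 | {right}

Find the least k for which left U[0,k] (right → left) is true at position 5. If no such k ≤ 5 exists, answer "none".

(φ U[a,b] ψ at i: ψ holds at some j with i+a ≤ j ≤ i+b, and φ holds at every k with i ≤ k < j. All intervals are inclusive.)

Need earliest j ≥ 5 with (right → left), and left at every k in [5,j-1].
  j=5: rhs fails.
  j=6: rhs holds but lhs fails at k=5.
  j=7: rhs holds but lhs fails at k=5.
  j=8: rhs holds but lhs fails at k=5.
  j=9: rhs fails.
  j=10: rhs fails.
No witness within the range → none.

none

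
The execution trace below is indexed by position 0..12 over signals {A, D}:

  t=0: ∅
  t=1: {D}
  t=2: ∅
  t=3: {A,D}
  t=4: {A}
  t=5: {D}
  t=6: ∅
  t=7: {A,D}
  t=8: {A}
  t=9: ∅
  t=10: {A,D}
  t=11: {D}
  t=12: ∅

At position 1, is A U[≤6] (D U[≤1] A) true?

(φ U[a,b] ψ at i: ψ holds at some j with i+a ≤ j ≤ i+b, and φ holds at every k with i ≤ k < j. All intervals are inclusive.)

No

Need some j in [1,7] with (D U[≤1] A), and A at every k in [1,j-1].
  j=1: (D U[≤1] A) — fails.
  j=2: (D U[≤1] A) — fails.
  j=3: (D U[≤1] A) holds, but A fails at k=1 → not this j.
  j=4: (D U[≤1] A) holds, but A fails at k=1 → not this j.
  j=5: (D U[≤1] A) — fails.
  j=6: (D U[≤1] A) — fails.
  j=7: (D U[≤1] A) holds, but A fails at k=1 → not this j.
No j in the window works → until fails.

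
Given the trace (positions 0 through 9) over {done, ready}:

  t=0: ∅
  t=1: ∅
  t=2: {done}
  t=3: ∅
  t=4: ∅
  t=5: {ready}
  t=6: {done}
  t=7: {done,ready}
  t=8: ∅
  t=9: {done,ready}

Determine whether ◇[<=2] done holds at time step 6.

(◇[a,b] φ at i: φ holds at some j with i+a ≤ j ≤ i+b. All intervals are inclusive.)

Yes

Check done at each j in [6,8]:
  j=6: true
  j=7: true
  j=8: false
Found at j=6 → formula holds.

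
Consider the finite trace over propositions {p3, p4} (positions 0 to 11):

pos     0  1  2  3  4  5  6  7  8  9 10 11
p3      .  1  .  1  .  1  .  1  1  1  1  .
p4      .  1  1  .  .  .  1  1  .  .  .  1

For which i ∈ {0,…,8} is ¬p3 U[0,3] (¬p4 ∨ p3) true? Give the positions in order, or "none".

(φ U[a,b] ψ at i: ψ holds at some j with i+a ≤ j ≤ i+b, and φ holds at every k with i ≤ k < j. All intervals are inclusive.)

Evaluate at each i in [0,8]:
  i=0: ✓ (rhs at j=0)
  i=1: ✓ (rhs at j=1)
  i=2: ✓ (rhs at j=3; lhs holds on [2,2])
  i=3: ✓ (rhs at j=3)
  i=4: ✓ (rhs at j=4)
  i=5: ✓ (rhs at j=5)
  i=6: ✓ (rhs at j=7; lhs holds on [6,6])
  i=7: ✓ (rhs at j=7)
  i=8: ✓ (rhs at j=8)

0, 1, 2, 3, 4, 5, 6, 7, 8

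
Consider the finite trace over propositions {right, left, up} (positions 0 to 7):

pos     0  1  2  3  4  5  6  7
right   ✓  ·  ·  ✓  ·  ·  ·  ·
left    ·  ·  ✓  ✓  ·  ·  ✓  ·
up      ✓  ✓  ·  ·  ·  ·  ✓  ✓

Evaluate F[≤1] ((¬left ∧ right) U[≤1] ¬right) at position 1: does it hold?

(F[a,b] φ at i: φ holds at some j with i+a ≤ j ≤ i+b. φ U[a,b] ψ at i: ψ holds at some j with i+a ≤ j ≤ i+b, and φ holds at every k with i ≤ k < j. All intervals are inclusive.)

True

Check ((¬left ∧ right) U[≤1] ¬right) at each j in [1,2]:
  j=1: holds
  j=2: holds
Found at j=1 → formula holds.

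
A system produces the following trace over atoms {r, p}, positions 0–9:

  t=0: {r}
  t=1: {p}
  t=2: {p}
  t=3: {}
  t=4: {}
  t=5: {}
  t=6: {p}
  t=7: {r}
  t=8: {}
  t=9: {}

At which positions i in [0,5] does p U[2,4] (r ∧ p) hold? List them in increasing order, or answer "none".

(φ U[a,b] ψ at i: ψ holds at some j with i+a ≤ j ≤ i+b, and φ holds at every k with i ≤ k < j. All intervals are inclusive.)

Evaluate at each i in [0,5]:
  i=0: ✗ (no rhs in [2,4])
  i=1: ✗ (no rhs in [3,5])
  i=2: ✗ (no rhs in [4,6])
  i=3: ✗ (no rhs in [5,7])
  i=4: ✗ (no rhs in [6,8])
  i=5: ✗ (no rhs in [7,9])

none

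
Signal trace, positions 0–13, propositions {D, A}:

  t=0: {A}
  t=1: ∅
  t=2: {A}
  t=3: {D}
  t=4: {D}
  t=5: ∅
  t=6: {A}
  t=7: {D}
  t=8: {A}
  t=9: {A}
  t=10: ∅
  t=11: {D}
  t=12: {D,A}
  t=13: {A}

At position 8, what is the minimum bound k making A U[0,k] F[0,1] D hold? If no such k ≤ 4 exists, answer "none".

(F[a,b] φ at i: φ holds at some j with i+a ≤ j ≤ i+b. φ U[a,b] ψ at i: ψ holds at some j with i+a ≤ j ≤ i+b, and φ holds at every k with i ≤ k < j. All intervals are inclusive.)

2

Need earliest j ≥ 8 with F[0,1] D, and A at every k in [8,j-1].
  j=8: rhs fails.
  j=9: rhs fails.
  j=10: rhs holds; lhs holds on [8,9]. k = 2.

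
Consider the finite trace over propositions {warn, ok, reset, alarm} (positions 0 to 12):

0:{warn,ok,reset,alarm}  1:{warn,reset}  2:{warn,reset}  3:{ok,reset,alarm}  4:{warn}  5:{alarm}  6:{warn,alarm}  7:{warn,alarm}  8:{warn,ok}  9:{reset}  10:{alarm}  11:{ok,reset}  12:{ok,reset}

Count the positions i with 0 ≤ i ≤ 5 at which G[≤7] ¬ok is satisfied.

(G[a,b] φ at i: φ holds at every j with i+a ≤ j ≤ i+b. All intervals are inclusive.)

Evaluate at each i in [0,5]:
  i=0: ✗ (fails at j=0)
  i=1: ✗ (fails at j=3)
  i=2: ✗ (fails at j=3)
  i=3: ✗ (fails at j=3)
  i=4: ✗ (fails at j=8)
  i=5: ✗ (fails at j=8)
Positions where it holds: {} → 0.

0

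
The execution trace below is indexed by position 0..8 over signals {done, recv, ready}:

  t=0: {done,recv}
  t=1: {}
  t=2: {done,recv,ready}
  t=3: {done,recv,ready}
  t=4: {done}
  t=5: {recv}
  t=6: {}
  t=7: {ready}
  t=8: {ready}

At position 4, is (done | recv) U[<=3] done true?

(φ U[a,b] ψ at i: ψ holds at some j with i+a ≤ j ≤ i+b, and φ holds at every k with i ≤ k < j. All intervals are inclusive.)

Holds

Need some j in [4,7] with done, and (done | recv) at every k in [4,j-1].
  j=4: done holds; no prefix to check → satisfied.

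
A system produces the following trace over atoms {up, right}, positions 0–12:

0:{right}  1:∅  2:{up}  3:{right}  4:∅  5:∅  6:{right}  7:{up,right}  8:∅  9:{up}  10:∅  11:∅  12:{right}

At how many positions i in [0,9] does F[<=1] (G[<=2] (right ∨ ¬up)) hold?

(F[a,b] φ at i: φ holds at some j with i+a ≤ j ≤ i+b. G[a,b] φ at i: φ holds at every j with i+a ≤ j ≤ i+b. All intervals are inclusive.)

6

Evaluate at each i in [0,9]:
  i=0: ✗ (none in [0,1])
  i=1: ✗ (none in [1,2])
  i=2: ✓ (witness j=3)
  i=3: ✓ (witness j=3)
  i=4: ✓ (witness j=4)
  i=5: ✓ (witness j=5)
  i=6: ✓ (witness j=6)
  i=7: ✗ (none in [7,8])
  i=8: ✗ (none in [8,9])
  i=9: ✓ (witness j=10)
Positions where it holds: {2, 3, 4, 5, 6, 9} → 6.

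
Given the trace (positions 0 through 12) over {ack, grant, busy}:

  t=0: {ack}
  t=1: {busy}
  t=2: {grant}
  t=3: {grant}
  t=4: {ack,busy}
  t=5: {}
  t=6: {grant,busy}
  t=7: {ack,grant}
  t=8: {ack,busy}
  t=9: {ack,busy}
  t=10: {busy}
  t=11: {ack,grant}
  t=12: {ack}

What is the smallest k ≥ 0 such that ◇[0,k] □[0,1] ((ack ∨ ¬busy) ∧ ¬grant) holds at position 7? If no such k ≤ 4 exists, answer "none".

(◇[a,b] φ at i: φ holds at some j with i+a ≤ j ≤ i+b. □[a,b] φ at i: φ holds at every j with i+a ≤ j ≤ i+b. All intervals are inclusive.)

1

Scan j = 7,8,… for □[0,1] ((ack ∨ ¬busy) ∧ ¬grant):
  j=7: fails
  j=8: holds
First hit at j=8, so smallest k = 8-7 = 1.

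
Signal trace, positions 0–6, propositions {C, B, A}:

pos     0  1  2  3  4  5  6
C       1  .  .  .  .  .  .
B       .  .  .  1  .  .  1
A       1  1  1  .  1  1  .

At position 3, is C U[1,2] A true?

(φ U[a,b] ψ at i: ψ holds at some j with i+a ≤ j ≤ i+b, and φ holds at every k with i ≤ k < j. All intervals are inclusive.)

Need some j in [4,5] with A, and C at every k in [3,j-1].
  j=4: A holds, but C fails at k=3 → not this j.
  j=5: A holds, but C fails at k=3 → not this j.
No j in the window works → until fails.

Does not hold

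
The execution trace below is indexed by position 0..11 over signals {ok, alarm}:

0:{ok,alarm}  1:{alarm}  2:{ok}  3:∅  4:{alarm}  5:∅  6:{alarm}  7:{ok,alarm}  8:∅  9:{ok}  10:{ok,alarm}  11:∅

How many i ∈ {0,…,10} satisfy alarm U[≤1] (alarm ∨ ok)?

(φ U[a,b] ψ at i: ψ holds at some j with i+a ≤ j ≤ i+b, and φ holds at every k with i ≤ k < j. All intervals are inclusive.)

8

Evaluate at each i in [0,10]:
  i=0: ✓ (rhs at j=0)
  i=1: ✓ (rhs at j=1)
  i=2: ✓ (rhs at j=2)
  i=3: ✗ (lhs fails at k=3 before rhs at j=4)
  i=4: ✓ (rhs at j=4)
  i=5: ✗ (lhs fails at k=5 before rhs at j=6)
  i=6: ✓ (rhs at j=6)
  i=7: ✓ (rhs at j=7)
  i=8: ✗ (lhs fails at k=8 before rhs at j=9)
  i=9: ✓ (rhs at j=9)
  i=10: ✓ (rhs at j=10)
Positions where it holds: {0, 1, 2, 4, 6, 7, 9, 10} → 8.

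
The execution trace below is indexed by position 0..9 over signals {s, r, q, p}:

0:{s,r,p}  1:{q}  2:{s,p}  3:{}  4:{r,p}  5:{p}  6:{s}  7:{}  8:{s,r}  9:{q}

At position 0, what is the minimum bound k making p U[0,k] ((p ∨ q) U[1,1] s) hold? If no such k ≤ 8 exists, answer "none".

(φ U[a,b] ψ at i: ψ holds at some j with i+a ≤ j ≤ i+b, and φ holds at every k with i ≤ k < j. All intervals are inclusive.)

1

Need earliest j ≥ 0 with ((p ∨ q) U[1,1] s), and p at every k in [0,j-1].
  j=0: rhs fails.
  j=1: rhs holds; lhs holds on [0,0]. k = 1.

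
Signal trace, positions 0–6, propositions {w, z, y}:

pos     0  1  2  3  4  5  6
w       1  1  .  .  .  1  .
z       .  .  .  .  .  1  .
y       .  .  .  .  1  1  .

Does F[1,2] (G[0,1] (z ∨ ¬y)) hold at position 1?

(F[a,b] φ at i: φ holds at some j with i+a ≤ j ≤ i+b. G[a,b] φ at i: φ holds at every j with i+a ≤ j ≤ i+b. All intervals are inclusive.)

Check G[0,1] (z ∨ ¬y) at each j in [2,3]:
  j=2: holds on [2,3]
  j=3: fails at 4
Found at j=2 → formula holds.

Holds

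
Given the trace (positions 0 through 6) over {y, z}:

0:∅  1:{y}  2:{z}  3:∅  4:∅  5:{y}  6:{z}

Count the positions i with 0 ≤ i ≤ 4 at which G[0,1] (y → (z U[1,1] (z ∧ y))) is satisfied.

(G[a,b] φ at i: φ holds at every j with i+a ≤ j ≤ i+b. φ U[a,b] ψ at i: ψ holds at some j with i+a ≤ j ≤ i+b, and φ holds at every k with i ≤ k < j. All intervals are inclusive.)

Evaluate at each i in [0,4]:
  i=0: ✗ (fails at j=1)
  i=1: ✗ (fails at j=1)
  i=2: ✓ (all of [2,3])
  i=3: ✓ (all of [3,4])
  i=4: ✗ (fails at j=5)
Positions where it holds: {2, 3} → 2.

2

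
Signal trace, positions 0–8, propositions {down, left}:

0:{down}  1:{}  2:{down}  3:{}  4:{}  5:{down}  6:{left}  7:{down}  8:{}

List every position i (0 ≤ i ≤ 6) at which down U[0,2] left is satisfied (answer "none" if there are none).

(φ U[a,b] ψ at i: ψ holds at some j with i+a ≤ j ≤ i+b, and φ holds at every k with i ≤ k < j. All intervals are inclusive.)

Evaluate at each i in [0,6]:
  i=0: ✗ (no rhs in [0,2])
  i=1: ✗ (no rhs in [1,3])
  i=2: ✗ (no rhs in [2,4])
  i=3: ✗ (no rhs in [3,5])
  i=4: ✗ (lhs fails at k=4 before rhs at j=6)
  i=5: ✓ (rhs at j=6; lhs holds on [5,5])
  i=6: ✓ (rhs at j=6)

5, 6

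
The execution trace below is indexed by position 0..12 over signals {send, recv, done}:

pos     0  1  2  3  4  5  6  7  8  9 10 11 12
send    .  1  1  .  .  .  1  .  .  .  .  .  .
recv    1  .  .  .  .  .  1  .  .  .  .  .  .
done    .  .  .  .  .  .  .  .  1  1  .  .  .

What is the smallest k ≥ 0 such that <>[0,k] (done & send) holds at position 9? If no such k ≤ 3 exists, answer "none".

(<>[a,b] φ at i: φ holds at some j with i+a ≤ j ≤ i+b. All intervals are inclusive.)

none

Scan j = 9,10,… for (done & send):
  j=9: fails
  j=10: fails
  j=11: fails
  j=12: fails
No j in [9,12] satisfies it → none.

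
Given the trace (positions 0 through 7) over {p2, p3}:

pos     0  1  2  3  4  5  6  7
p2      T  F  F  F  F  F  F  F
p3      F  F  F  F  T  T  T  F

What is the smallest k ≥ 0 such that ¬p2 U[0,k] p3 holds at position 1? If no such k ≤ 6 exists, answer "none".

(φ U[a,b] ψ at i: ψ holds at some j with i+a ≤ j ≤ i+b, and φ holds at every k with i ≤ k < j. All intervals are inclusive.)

3

Need earliest j ≥ 1 with p3, and ¬p2 at every k in [1,j-1].
  j=1: rhs fails.
  j=2: rhs fails.
  j=3: rhs fails.
  j=4: rhs holds; lhs holds on [1,3]. k = 3.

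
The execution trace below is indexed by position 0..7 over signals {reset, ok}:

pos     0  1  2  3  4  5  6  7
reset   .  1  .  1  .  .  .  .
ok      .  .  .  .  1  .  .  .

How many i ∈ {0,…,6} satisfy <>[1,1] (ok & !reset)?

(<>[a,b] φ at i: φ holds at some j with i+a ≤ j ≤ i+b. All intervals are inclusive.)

Evaluate at each i in [0,6]:
  i=0: ✗ (none in [1,1])
  i=1: ✗ (none in [2,2])
  i=2: ✗ (none in [3,3])
  i=3: ✓ (witness j=4)
  i=4: ✗ (none in [5,5])
  i=5: ✗ (none in [6,6])
  i=6: ✗ (none in [7,7])
Positions where it holds: {3} → 1.

1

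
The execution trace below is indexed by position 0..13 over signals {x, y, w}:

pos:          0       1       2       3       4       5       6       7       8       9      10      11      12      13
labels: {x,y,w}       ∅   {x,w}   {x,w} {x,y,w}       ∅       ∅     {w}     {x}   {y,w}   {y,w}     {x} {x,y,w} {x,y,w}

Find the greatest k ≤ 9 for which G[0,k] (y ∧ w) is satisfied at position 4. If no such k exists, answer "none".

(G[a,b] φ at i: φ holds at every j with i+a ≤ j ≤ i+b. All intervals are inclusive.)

(y ∧ w) must hold from j=4 onward; find where it first fails.
  j=4: holds
  j=5: fails
Holds on [4,4], so largest k = 0.

0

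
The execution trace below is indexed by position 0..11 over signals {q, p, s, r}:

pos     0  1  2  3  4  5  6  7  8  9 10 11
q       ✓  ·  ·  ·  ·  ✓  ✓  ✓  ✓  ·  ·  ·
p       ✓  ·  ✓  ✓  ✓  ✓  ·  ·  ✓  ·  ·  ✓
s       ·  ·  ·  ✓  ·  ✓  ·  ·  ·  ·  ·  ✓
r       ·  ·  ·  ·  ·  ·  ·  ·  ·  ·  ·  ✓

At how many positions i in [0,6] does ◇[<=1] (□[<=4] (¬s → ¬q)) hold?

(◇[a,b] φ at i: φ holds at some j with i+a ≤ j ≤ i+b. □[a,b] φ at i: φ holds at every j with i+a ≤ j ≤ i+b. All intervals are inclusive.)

Evaluate at each i in [0,6]:
  i=0: ✓ (witness j=1)
  i=1: ✓ (witness j=1)
  i=2: ✗ (none in [2,3])
  i=3: ✗ (none in [3,4])
  i=4: ✗ (none in [4,5])
  i=5: ✗ (none in [5,6])
  i=6: ✗ (none in [6,7])
Positions where it holds: {0, 1} → 2.

2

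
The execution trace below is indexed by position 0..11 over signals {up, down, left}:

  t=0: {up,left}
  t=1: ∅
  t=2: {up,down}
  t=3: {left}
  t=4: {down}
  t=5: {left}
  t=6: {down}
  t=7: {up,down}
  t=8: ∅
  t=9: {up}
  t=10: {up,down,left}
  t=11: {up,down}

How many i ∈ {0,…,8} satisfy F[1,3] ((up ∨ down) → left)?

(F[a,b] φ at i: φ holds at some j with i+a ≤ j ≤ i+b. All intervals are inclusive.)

Evaluate at each i in [0,8]:
  i=0: ✓ (witness j=1)
  i=1: ✓ (witness j=3)
  i=2: ✓ (witness j=3)
  i=3: ✓ (witness j=5)
  i=4: ✓ (witness j=5)
  i=5: ✓ (witness j=8)
  i=6: ✓ (witness j=8)
  i=7: ✓ (witness j=8)
  i=8: ✓ (witness j=10)
Positions where it holds: {0, 1, 2, 3, 4, 5, 6, 7, 8} → 9.

9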